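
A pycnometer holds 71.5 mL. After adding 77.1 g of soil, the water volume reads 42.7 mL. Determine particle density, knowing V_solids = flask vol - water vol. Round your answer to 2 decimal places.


Step 1: Volume of solids = flask volume - water volume with soil
Step 2: V_solids = 71.5 - 42.7 = 28.8 mL
Step 3: Particle density = mass / V_solids = 77.1 / 28.8 = 2.68 g/cm^3

2.68


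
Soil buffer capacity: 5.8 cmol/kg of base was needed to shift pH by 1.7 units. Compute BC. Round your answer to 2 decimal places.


Step 1: BC = change in base / change in pH
Step 2: BC = 5.8 / 1.7
Step 3: BC = 3.41 cmol/(kg*pH unit)

3.41


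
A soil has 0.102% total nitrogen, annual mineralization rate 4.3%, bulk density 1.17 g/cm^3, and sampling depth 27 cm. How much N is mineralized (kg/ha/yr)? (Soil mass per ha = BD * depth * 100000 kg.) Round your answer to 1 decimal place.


Step 1: Soil mass per ha = BD * depth * 100000 = 1.17 * 27 * 100000 = 3159000 kg
Step 2: Total N pool = soil mass * N%/100 = 3159000 * 0.102/100 = 3222.18 kg/ha
Step 3: N mineralized = N pool * rate%/100 = 3222.18 * 4.3/100 = 138.6 kg/ha/yr

138.6


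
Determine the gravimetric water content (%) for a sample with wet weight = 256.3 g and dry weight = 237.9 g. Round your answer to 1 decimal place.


Step 1: Water mass = wet - dry = 256.3 - 237.9 = 18.4 g
Step 2: w = 100 * water mass / dry mass
Step 3: w = 100 * 18.4 / 237.9 = 7.7%

7.7


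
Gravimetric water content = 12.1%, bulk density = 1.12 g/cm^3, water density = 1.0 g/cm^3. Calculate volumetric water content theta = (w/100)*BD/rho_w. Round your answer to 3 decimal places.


Step 1: theta = (w / 100) * BD / rho_w
Step 2: theta = (12.1 / 100) * 1.12 / 1.0
Step 3: theta = 0.121 * 1.12
Step 4: theta = 0.136

0.136


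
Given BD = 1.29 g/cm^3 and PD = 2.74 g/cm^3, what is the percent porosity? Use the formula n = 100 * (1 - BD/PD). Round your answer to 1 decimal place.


Step 1: Formula: n = 100 * (1 - BD / PD)
Step 2: n = 100 * (1 - 1.29 / 2.74)
Step 3: n = 100 * (1 - 0.4708)
Step 4: n = 52.9%

52.9


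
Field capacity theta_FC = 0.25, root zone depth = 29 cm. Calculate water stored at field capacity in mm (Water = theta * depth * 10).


Step 1: Water (mm) = theta_FC * depth (cm) * 10
Step 2: Water = 0.25 * 29 * 10
Step 3: Water = 72.5 mm

72.5


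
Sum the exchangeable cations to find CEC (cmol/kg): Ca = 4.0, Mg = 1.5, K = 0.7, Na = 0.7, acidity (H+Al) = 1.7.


Step 1: CEC = Ca + Mg + K + Na + (H+Al)
Step 2: CEC = 4.0 + 1.5 + 0.7 + 0.7 + 1.7
Step 3: CEC = 8.6 cmol/kg

8.6


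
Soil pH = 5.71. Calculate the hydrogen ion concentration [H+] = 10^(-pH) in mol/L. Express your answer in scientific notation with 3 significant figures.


Step 1: [H+] = 10^(-pH)
Step 2: [H+] = 10^(-5.71)
Step 3: [H+] = 1.95e-06 mol/L

1.95e-06


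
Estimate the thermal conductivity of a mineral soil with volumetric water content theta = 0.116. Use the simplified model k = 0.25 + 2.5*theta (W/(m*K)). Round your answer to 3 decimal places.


Step 1: k = 0.25 + 2.5 * theta
Step 2: k = 0.25 + 2.5 * 0.116
Step 3: k = 0.25 + 0.29
Step 4: k = 0.54 W/(m*K)

0.54


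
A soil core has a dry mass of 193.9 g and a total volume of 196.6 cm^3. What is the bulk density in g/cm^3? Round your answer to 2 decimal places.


Step 1: Identify the formula: BD = dry mass / volume
Step 2: Substitute values: BD = 193.9 / 196.6
Step 3: BD = 0.99 g/cm^3

0.99


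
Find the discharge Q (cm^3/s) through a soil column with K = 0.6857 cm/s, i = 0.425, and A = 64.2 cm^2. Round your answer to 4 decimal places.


Step 1: Apply Darcy's law: Q = K * i * A
Step 2: Q = 0.6857 * 0.425 * 64.2
Step 3: Q = 18.7093 cm^3/s

18.7093


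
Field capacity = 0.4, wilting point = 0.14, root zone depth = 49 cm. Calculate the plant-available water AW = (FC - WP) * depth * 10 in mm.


Step 1: Available water = (FC - WP) * depth * 10
Step 2: AW = (0.4 - 0.14) * 49 * 10
Step 3: AW = 0.26 * 49 * 10
Step 4: AW = 127.4 mm

127.4


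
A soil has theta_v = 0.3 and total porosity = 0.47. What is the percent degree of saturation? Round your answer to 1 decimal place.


Step 1: S = 100 * theta_v / n
Step 2: S = 100 * 0.3 / 0.47
Step 3: S = 63.8%

63.8


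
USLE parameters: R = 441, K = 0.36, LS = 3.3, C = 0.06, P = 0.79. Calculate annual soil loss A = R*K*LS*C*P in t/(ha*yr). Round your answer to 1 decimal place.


Step 1: A = R * K * LS * C * P
Step 2: R * K = 441 * 0.36 = 158.76
Step 3: (R*K) * LS = 158.76 * 3.3 = 523.908
Step 4: * C * P = 523.908 * 0.06 * 0.79 = 24.8
Step 5: A = 24.8 t/(ha*yr)

24.8


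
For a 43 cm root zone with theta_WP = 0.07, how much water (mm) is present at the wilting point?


Step 1: Water (mm) = theta_WP * depth * 10
Step 2: Water = 0.07 * 43 * 10
Step 3: Water = 30.1 mm

30.1


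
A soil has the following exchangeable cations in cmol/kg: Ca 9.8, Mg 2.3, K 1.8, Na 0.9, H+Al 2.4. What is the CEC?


Step 1: CEC = Ca + Mg + K + Na + (H+Al)
Step 2: CEC = 9.8 + 2.3 + 1.8 + 0.9 + 2.4
Step 3: CEC = 17.2 cmol/kg

17.2


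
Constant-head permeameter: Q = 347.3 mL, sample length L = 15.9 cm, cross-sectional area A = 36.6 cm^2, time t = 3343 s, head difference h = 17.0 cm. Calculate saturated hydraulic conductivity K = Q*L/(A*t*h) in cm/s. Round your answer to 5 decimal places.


Step 1: K = Q * L / (A * t * h)
Step 2: Numerator = 347.3 * 15.9 = 5522.07
Step 3: Denominator = 36.6 * 3343 * 17.0 = 2080014.6
Step 4: K = 5522.07 / 2080014.6 = 0.00265 cm/s

0.00265


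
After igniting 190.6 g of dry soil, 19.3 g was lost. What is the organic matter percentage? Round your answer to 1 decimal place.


Step 1: OM% = 100 * LOI / sample mass
Step 2: OM = 100 * 19.3 / 190.6
Step 3: OM = 10.1%

10.1


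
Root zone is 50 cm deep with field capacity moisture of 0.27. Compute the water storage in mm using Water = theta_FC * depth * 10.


Step 1: Water (mm) = theta_FC * depth (cm) * 10
Step 2: Water = 0.27 * 50 * 10
Step 3: Water = 135.0 mm

135.0


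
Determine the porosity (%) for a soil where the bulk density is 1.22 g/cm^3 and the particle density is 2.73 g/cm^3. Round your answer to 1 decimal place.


Step 1: Formula: n = 100 * (1 - BD / PD)
Step 2: n = 100 * (1 - 1.22 / 2.73)
Step 3: n = 100 * (1 - 0.44689)
Step 4: n = 55.3%

55.3


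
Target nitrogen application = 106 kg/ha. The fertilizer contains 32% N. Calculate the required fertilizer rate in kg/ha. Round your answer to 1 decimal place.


Step 1: Fertilizer rate = target N / (N content / 100)
Step 2: Rate = 106 / (32 / 100)
Step 3: Rate = 106 / 0.32
Step 4: Rate = 331.3 kg/ha

331.3


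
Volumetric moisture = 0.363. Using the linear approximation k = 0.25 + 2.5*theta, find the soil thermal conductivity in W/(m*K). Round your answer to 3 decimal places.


Step 1: k = 0.25 + 2.5 * theta
Step 2: k = 0.25 + 2.5 * 0.363
Step 3: k = 0.25 + 0.908
Step 4: k = 1.158 W/(m*K)

1.158


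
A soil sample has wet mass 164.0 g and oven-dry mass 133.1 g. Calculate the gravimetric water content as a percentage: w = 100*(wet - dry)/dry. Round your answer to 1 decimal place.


Step 1: Water mass = wet - dry = 164.0 - 133.1 = 30.9 g
Step 2: w = 100 * water mass / dry mass
Step 3: w = 100 * 30.9 / 133.1 = 23.2%

23.2


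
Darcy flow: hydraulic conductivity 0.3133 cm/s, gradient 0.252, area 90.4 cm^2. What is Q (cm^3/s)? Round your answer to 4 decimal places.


Step 1: Apply Darcy's law: Q = K * i * A
Step 2: Q = 0.3133 * 0.252 * 90.4
Step 3: Q = 7.1372 cm^3/s

7.1372


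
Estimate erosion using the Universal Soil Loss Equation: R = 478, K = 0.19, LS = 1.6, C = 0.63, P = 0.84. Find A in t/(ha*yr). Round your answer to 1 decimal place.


Step 1: A = R * K * LS * C * P
Step 2: R * K = 478 * 0.19 = 90.82
Step 3: (R*K) * LS = 90.82 * 1.6 = 145.312
Step 4: * C * P = 145.312 * 0.63 * 0.84 = 76.9
Step 5: A = 76.9 t/(ha*yr)

76.9


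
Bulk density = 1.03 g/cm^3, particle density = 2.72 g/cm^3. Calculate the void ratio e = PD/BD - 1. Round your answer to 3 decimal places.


Step 1: e = PD / BD - 1
Step 2: e = 2.72 / 1.03 - 1
Step 3: e = 2.64078 - 1
Step 4: e = 1.641

1.641


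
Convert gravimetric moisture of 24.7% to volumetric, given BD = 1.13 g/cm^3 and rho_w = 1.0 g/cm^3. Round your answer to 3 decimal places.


Step 1: theta = (w / 100) * BD / rho_w
Step 2: theta = (24.7 / 100) * 1.13 / 1.0
Step 3: theta = 0.247 * 1.13
Step 4: theta = 0.279

0.279


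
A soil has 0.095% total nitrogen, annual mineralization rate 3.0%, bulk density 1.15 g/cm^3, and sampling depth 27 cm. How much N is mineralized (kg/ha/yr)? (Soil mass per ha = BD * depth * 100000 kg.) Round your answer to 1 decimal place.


Step 1: Soil mass per ha = BD * depth * 100000 = 1.15 * 27 * 100000 = 3105000 kg
Step 2: Total N pool = soil mass * N%/100 = 3105000 * 0.095/100 = 2949.75 kg/ha
Step 3: N mineralized = N pool * rate%/100 = 2949.75 * 3.0/100 = 88.5 kg/ha/yr

88.5


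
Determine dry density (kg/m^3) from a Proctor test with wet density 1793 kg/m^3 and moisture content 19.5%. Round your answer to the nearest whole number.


Step 1: Dry density = wet density / (1 + w/100)
Step 2: Dry density = 1793 / (1 + 19.5/100)
Step 3: Dry density = 1793 / 1.195
Step 4: Dry density = 1500 kg/m^3

1500


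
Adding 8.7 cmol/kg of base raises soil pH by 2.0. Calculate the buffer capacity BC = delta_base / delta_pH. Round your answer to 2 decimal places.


Step 1: BC = change in base / change in pH
Step 2: BC = 8.7 / 2.0
Step 3: BC = 4.35 cmol/(kg*pH unit)

4.35


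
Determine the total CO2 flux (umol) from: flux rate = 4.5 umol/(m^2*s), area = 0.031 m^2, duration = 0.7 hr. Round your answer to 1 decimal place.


Step 1: Convert time to seconds: 0.7 hr * 3600 = 2520.0 s
Step 2: Total = flux * area * time_s
Step 3: Total = 4.5 * 0.031 * 2520.0
Step 4: Total = 351.5 umol

351.5


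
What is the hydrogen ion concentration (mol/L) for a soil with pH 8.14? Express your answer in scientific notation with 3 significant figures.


Step 1: [H+] = 10^(-pH)
Step 2: [H+] = 10^(-8.14)
Step 3: [H+] = 7.24e-09 mol/L

7.24e-09


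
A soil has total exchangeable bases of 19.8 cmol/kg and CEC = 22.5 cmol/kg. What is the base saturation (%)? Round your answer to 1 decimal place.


Step 1: BS = 100 * (sum of bases) / CEC
Step 2: BS = 100 * 19.8 / 22.5
Step 3: BS = 88.0%

88.0


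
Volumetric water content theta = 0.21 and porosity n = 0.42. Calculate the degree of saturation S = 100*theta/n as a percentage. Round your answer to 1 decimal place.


Step 1: S = 100 * theta_v / n
Step 2: S = 100 * 0.21 / 0.42
Step 3: S = 50.0%

50.0


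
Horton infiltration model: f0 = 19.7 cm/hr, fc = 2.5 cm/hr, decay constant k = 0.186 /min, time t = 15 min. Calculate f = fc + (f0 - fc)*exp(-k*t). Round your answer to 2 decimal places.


Step 1: f = fc + (f0 - fc) * exp(-k * t)
Step 2: exp(-0.186 * 15) = 0.061421
Step 3: f = 2.5 + (19.7 - 2.5) * 0.061421
Step 4: f = 2.5 + 17.2 * 0.061421
Step 5: f = 3.56 cm/hr

3.56


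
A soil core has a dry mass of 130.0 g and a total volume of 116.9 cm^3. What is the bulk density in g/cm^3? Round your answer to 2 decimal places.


Step 1: Identify the formula: BD = dry mass / volume
Step 2: Substitute values: BD = 130.0 / 116.9
Step 3: BD = 1.11 g/cm^3

1.11


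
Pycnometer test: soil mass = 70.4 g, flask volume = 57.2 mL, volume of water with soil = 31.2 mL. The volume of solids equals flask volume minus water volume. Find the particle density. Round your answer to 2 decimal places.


Step 1: Volume of solids = flask volume - water volume with soil
Step 2: V_solids = 57.2 - 31.2 = 26.0 mL
Step 3: Particle density = mass / V_solids = 70.4 / 26.0 = 2.71 g/cm^3

2.71


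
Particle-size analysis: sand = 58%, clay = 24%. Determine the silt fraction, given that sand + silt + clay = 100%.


Step 1: sand + silt + clay = 100%
Step 2: silt = 100 - sand - clay
Step 3: silt = 100 - 58 - 24
Step 4: silt = 18%

18


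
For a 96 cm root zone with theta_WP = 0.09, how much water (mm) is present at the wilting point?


Step 1: Water (mm) = theta_WP * depth * 10
Step 2: Water = 0.09 * 96 * 10
Step 3: Water = 86.4 mm

86.4


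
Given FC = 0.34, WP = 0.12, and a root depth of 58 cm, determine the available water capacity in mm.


Step 1: Available water = (FC - WP) * depth * 10
Step 2: AW = (0.34 - 0.12) * 58 * 10
Step 3: AW = 0.22 * 58 * 10
Step 4: AW = 127.6 mm

127.6


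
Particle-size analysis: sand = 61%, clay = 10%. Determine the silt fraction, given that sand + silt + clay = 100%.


Step 1: sand + silt + clay = 100%
Step 2: silt = 100 - sand - clay
Step 3: silt = 100 - 61 - 10
Step 4: silt = 29%

29


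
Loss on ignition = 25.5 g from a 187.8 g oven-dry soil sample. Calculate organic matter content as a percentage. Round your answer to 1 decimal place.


Step 1: OM% = 100 * LOI / sample mass
Step 2: OM = 100 * 25.5 / 187.8
Step 3: OM = 13.6%

13.6


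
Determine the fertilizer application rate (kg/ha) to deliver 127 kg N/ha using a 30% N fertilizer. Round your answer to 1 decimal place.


Step 1: Fertilizer rate = target N / (N content / 100)
Step 2: Rate = 127 / (30 / 100)
Step 3: Rate = 127 / 0.3
Step 4: Rate = 423.3 kg/ha

423.3


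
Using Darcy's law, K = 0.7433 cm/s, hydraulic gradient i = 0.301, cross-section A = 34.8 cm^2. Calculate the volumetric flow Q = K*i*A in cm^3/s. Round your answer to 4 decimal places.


Step 1: Apply Darcy's law: Q = K * i * A
Step 2: Q = 0.7433 * 0.301 * 34.8
Step 3: Q = 7.7859 cm^3/s

7.7859


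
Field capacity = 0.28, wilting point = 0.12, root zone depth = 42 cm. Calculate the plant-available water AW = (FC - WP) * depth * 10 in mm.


Step 1: Available water = (FC - WP) * depth * 10
Step 2: AW = (0.28 - 0.12) * 42 * 10
Step 3: AW = 0.16 * 42 * 10
Step 4: AW = 67.2 mm

67.2


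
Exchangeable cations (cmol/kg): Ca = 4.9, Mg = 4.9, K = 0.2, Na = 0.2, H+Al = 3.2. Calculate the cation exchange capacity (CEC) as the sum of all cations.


Step 1: CEC = Ca + Mg + K + Na + (H+Al)
Step 2: CEC = 4.9 + 4.9 + 0.2 + 0.2 + 3.2
Step 3: CEC = 13.4 cmol/kg

13.4


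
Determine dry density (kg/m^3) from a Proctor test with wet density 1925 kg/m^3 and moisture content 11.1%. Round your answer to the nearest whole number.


Step 1: Dry density = wet density / (1 + w/100)
Step 2: Dry density = 1925 / (1 + 11.1/100)
Step 3: Dry density = 1925 / 1.111
Step 4: Dry density = 1733 kg/m^3

1733


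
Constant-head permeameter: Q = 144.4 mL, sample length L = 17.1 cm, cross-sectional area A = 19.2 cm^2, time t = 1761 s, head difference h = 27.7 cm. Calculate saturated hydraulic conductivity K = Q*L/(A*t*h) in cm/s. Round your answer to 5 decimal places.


Step 1: K = Q * L / (A * t * h)
Step 2: Numerator = 144.4 * 17.1 = 2469.24
Step 3: Denominator = 19.2 * 1761 * 27.7 = 936570.24
Step 4: K = 2469.24 / 936570.24 = 0.00264 cm/s

0.00264


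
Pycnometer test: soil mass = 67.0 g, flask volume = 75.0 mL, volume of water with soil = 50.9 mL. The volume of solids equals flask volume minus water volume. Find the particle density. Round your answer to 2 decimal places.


Step 1: Volume of solids = flask volume - water volume with soil
Step 2: V_solids = 75.0 - 50.9 = 24.1 mL
Step 3: Particle density = mass / V_solids = 67.0 / 24.1 = 2.78 g/cm^3

2.78


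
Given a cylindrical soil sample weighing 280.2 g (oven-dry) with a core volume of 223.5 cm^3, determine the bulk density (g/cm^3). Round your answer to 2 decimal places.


Step 1: Identify the formula: BD = dry mass / volume
Step 2: Substitute values: BD = 280.2 / 223.5
Step 3: BD = 1.25 g/cm^3

1.25


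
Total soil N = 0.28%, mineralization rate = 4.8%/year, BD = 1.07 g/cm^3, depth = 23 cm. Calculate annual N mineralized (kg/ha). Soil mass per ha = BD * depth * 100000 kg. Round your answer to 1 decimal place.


Step 1: Soil mass per ha = BD * depth * 100000 = 1.07 * 23 * 100000 = 2461000 kg
Step 2: Total N pool = soil mass * N%/100 = 2461000 * 0.28/100 = 6890.8 kg/ha
Step 3: N mineralized = N pool * rate%/100 = 6890.8 * 4.8/100 = 330.8 kg/ha/yr

330.8


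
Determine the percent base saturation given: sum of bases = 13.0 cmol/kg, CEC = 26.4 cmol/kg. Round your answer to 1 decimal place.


Step 1: BS = 100 * (sum of bases) / CEC
Step 2: BS = 100 * 13.0 / 26.4
Step 3: BS = 49.2%

49.2


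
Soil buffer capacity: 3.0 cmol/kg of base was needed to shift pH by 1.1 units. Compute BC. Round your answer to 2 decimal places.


Step 1: BC = change in base / change in pH
Step 2: BC = 3.0 / 1.1
Step 3: BC = 2.73 cmol/(kg*pH unit)

2.73


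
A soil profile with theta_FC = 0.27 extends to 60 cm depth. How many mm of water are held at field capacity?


Step 1: Water (mm) = theta_FC * depth (cm) * 10
Step 2: Water = 0.27 * 60 * 10
Step 3: Water = 162.0 mm

162.0


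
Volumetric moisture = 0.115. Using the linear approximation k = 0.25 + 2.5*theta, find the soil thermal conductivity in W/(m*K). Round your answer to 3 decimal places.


Step 1: k = 0.25 + 2.5 * theta
Step 2: k = 0.25 + 2.5 * 0.115
Step 3: k = 0.25 + 0.288
Step 4: k = 0.538 W/(m*K)

0.538


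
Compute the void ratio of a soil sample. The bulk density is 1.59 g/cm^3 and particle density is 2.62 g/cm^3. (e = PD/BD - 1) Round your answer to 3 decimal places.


Step 1: e = PD / BD - 1
Step 2: e = 2.62 / 1.59 - 1
Step 3: e = 1.6478 - 1
Step 4: e = 0.648

0.648


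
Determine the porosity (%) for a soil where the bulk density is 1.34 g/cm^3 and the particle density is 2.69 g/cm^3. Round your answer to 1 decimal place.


Step 1: Formula: n = 100 * (1 - BD / PD)
Step 2: n = 100 * (1 - 1.34 / 2.69)
Step 3: n = 100 * (1 - 0.49814)
Step 4: n = 50.2%

50.2


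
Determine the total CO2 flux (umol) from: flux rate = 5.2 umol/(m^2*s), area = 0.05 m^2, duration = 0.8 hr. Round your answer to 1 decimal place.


Step 1: Convert time to seconds: 0.8 hr * 3600 = 2880.0 s
Step 2: Total = flux * area * time_s
Step 3: Total = 5.2 * 0.05 * 2880.0
Step 4: Total = 748.8 umol

748.8


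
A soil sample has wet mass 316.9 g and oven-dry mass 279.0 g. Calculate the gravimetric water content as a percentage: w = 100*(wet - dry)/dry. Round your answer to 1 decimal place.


Step 1: Water mass = wet - dry = 316.9 - 279.0 = 37.9 g
Step 2: w = 100 * water mass / dry mass
Step 3: w = 100 * 37.9 / 279.0 = 13.6%

13.6


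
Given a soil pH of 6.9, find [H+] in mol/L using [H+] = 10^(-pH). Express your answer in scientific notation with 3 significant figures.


Step 1: [H+] = 10^(-pH)
Step 2: [H+] = 10^(-6.9)
Step 3: [H+] = 1.26e-07 mol/L

1.26e-07


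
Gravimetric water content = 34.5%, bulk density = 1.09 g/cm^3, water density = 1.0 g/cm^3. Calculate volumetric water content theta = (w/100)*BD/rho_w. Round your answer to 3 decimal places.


Step 1: theta = (w / 100) * BD / rho_w
Step 2: theta = (34.5 / 100) * 1.09 / 1.0
Step 3: theta = 0.345 * 1.09
Step 4: theta = 0.376

0.376


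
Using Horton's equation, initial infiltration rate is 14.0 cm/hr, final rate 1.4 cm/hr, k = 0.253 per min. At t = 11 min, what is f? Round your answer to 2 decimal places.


Step 1: f = fc + (f0 - fc) * exp(-k * t)
Step 2: exp(-0.253 * 11) = 0.061853
Step 3: f = 1.4 + (14.0 - 1.4) * 0.061853
Step 4: f = 1.4 + 12.6 * 0.061853
Step 5: f = 2.18 cm/hr

2.18


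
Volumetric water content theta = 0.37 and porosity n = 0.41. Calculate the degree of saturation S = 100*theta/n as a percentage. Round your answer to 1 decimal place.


Step 1: S = 100 * theta_v / n
Step 2: S = 100 * 0.37 / 0.41
Step 3: S = 90.2%

90.2


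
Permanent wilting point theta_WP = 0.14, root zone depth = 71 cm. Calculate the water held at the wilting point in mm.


Step 1: Water (mm) = theta_WP * depth * 10
Step 2: Water = 0.14 * 71 * 10
Step 3: Water = 99.4 mm

99.4


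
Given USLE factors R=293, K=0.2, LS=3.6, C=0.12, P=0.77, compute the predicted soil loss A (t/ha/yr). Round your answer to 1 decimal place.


Step 1: A = R * K * LS * C * P
Step 2: R * K = 293 * 0.2 = 58.6
Step 3: (R*K) * LS = 58.6 * 3.6 = 210.96
Step 4: * C * P = 210.96 * 0.12 * 0.77 = 19.5
Step 5: A = 19.5 t/(ha*yr)

19.5


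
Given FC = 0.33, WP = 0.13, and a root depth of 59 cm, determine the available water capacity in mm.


Step 1: Available water = (FC - WP) * depth * 10
Step 2: AW = (0.33 - 0.13) * 59 * 10
Step 3: AW = 0.2 * 59 * 10
Step 4: AW = 118.0 mm

118.0


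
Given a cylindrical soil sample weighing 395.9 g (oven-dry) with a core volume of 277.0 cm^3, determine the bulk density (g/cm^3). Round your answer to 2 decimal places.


Step 1: Identify the formula: BD = dry mass / volume
Step 2: Substitute values: BD = 395.9 / 277.0
Step 3: BD = 1.43 g/cm^3

1.43


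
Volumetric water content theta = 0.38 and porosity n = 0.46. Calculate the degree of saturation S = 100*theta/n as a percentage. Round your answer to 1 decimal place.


Step 1: S = 100 * theta_v / n
Step 2: S = 100 * 0.38 / 0.46
Step 3: S = 82.6%

82.6


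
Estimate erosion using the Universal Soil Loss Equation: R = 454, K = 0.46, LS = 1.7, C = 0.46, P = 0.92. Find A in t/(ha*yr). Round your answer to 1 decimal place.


Step 1: A = R * K * LS * C * P
Step 2: R * K = 454 * 0.46 = 208.84
Step 3: (R*K) * LS = 208.84 * 1.7 = 355.028
Step 4: * C * P = 355.028 * 0.46 * 0.92 = 150.2
Step 5: A = 150.2 t/(ha*yr)

150.2


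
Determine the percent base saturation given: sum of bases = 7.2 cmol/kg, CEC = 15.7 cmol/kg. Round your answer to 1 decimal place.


Step 1: BS = 100 * (sum of bases) / CEC
Step 2: BS = 100 * 7.2 / 15.7
Step 3: BS = 45.9%

45.9


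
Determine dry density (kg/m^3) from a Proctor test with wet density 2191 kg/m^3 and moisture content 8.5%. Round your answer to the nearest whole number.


Step 1: Dry density = wet density / (1 + w/100)
Step 2: Dry density = 2191 / (1 + 8.5/100)
Step 3: Dry density = 2191 / 1.085
Step 4: Dry density = 2019 kg/m^3

2019


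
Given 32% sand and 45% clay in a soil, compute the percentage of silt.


Step 1: sand + silt + clay = 100%
Step 2: silt = 100 - sand - clay
Step 3: silt = 100 - 32 - 45
Step 4: silt = 23%

23


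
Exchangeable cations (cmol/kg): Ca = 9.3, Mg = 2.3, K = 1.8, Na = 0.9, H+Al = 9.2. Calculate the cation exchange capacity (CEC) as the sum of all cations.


Step 1: CEC = Ca + Mg + K + Na + (H+Al)
Step 2: CEC = 9.3 + 2.3 + 1.8 + 0.9 + 9.2
Step 3: CEC = 23.5 cmol/kg

23.5


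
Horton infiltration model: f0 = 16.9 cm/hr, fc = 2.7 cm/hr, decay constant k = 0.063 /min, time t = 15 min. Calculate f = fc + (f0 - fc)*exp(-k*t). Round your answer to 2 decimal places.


Step 1: f = fc + (f0 - fc) * exp(-k * t)
Step 2: exp(-0.063 * 15) = 0.38868
Step 3: f = 2.7 + (16.9 - 2.7) * 0.38868
Step 4: f = 2.7 + 14.2 * 0.38868
Step 5: f = 8.22 cm/hr

8.22


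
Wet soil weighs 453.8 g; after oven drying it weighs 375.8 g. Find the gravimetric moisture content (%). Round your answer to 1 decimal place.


Step 1: Water mass = wet - dry = 453.8 - 375.8 = 78.0 g
Step 2: w = 100 * water mass / dry mass
Step 3: w = 100 * 78.0 / 375.8 = 20.8%

20.8


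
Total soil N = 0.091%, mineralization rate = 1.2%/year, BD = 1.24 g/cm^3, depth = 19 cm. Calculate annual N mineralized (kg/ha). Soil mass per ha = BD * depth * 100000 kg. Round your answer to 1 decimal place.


Step 1: Soil mass per ha = BD * depth * 100000 = 1.24 * 19 * 100000 = 2356000 kg
Step 2: Total N pool = soil mass * N%/100 = 2356000 * 0.091/100 = 2143.96 kg/ha
Step 3: N mineralized = N pool * rate%/100 = 2143.96 * 1.2/100 = 25.7 kg/ha/yr

25.7


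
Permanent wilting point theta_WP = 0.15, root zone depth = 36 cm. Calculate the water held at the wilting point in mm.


Step 1: Water (mm) = theta_WP * depth * 10
Step 2: Water = 0.15 * 36 * 10
Step 3: Water = 54.0 mm

54.0


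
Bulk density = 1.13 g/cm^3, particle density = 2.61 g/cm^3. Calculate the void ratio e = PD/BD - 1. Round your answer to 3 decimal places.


Step 1: e = PD / BD - 1
Step 2: e = 2.61 / 1.13 - 1
Step 3: e = 2.30973 - 1
Step 4: e = 1.31

1.31


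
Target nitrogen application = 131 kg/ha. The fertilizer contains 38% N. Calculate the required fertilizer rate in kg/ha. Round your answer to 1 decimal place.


Step 1: Fertilizer rate = target N / (N content / 100)
Step 2: Rate = 131 / (38 / 100)
Step 3: Rate = 131 / 0.38
Step 4: Rate = 344.7 kg/ha

344.7


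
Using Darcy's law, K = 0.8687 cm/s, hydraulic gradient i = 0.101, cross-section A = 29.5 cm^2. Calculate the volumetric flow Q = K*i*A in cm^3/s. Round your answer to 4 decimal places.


Step 1: Apply Darcy's law: Q = K * i * A
Step 2: Q = 0.8687 * 0.101 * 29.5
Step 3: Q = 2.5883 cm^3/s

2.5883


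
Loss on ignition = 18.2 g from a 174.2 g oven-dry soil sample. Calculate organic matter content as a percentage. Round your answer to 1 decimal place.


Step 1: OM% = 100 * LOI / sample mass
Step 2: OM = 100 * 18.2 / 174.2
Step 3: OM = 10.4%

10.4


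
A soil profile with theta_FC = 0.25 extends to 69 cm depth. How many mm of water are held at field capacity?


Step 1: Water (mm) = theta_FC * depth (cm) * 10
Step 2: Water = 0.25 * 69 * 10
Step 3: Water = 172.5 mm

172.5


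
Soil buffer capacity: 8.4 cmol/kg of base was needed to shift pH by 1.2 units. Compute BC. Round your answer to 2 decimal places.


Step 1: BC = change in base / change in pH
Step 2: BC = 8.4 / 1.2
Step 3: BC = 7.0 cmol/(kg*pH unit)

7.0


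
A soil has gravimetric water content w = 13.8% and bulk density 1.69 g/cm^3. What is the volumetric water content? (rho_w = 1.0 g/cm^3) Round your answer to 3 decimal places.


Step 1: theta = (w / 100) * BD / rho_w
Step 2: theta = (13.8 / 100) * 1.69 / 1.0
Step 3: theta = 0.138 * 1.69
Step 4: theta = 0.233

0.233


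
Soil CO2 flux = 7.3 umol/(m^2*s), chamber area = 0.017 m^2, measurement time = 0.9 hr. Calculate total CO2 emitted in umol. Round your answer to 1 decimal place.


Step 1: Convert time to seconds: 0.9 hr * 3600 = 3240.0 s
Step 2: Total = flux * area * time_s
Step 3: Total = 7.3 * 0.017 * 3240.0
Step 4: Total = 402.1 umol

402.1


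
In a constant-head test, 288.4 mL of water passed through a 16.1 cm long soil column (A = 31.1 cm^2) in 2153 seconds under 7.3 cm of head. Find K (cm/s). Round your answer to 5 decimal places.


Step 1: K = Q * L / (A * t * h)
Step 2: Numerator = 288.4 * 16.1 = 4643.24
Step 3: Denominator = 31.1 * 2153 * 7.3 = 488795.59
Step 4: K = 4643.24 / 488795.59 = 0.0095 cm/s

0.0095


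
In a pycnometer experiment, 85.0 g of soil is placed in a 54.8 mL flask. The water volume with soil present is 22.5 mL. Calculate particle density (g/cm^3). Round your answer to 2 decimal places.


Step 1: Volume of solids = flask volume - water volume with soil
Step 2: V_solids = 54.8 - 22.5 = 32.3 mL
Step 3: Particle density = mass / V_solids = 85.0 / 32.3 = 2.63 g/cm^3

2.63


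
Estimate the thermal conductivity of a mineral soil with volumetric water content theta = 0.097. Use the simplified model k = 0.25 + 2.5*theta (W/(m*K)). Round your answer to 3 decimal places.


Step 1: k = 0.25 + 2.5 * theta
Step 2: k = 0.25 + 2.5 * 0.097
Step 3: k = 0.25 + 0.243
Step 4: k = 0.493 W/(m*K)

0.493


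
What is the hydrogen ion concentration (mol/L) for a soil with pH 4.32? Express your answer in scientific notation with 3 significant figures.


Step 1: [H+] = 10^(-pH)
Step 2: [H+] = 10^(-4.32)
Step 3: [H+] = 4.79e-05 mol/L

4.79e-05


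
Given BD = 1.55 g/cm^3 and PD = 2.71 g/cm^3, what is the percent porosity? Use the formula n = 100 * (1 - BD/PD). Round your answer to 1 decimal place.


Step 1: Formula: n = 100 * (1 - BD / PD)
Step 2: n = 100 * (1 - 1.55 / 2.71)
Step 3: n = 100 * (1 - 0.57196)
Step 4: n = 42.8%

42.8


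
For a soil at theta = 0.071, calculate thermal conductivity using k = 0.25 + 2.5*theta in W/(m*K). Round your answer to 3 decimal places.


Step 1: k = 0.25 + 2.5 * theta
Step 2: k = 0.25 + 2.5 * 0.071
Step 3: k = 0.25 + 0.178
Step 4: k = 0.428 W/(m*K)

0.428


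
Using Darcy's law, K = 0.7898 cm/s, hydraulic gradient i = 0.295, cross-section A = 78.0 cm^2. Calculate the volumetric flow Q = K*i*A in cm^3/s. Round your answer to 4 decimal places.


Step 1: Apply Darcy's law: Q = K * i * A
Step 2: Q = 0.7898 * 0.295 * 78.0
Step 3: Q = 18.1733 cm^3/s

18.1733


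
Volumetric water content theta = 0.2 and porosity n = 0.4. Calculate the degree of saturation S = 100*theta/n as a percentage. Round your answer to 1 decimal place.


Step 1: S = 100 * theta_v / n
Step 2: S = 100 * 0.2 / 0.4
Step 3: S = 50.0%

50.0


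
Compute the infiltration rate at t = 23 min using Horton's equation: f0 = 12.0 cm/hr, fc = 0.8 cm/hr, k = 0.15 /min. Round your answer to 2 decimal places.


Step 1: f = fc + (f0 - fc) * exp(-k * t)
Step 2: exp(-0.15 * 23) = 0.031746
Step 3: f = 0.8 + (12.0 - 0.8) * 0.031746
Step 4: f = 0.8 + 11.2 * 0.031746
Step 5: f = 1.16 cm/hr

1.16


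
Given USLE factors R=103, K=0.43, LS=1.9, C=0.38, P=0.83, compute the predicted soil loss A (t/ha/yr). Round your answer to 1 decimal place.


Step 1: A = R * K * LS * C * P
Step 2: R * K = 103 * 0.43 = 44.29
Step 3: (R*K) * LS = 44.29 * 1.9 = 84.151
Step 4: * C * P = 84.151 * 0.38 * 0.83 = 26.5
Step 5: A = 26.5 t/(ha*yr)

26.5


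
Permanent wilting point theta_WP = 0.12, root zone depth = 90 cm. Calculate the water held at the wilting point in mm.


Step 1: Water (mm) = theta_WP * depth * 10
Step 2: Water = 0.12 * 90 * 10
Step 3: Water = 108.0 mm

108.0


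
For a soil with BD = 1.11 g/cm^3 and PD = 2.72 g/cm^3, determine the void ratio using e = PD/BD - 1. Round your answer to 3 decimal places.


Step 1: e = PD / BD - 1
Step 2: e = 2.72 / 1.11 - 1
Step 3: e = 2.45045 - 1
Step 4: e = 1.45

1.45


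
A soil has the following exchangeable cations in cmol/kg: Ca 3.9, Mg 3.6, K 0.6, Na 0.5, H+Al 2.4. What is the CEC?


Step 1: CEC = Ca + Mg + K + Na + (H+Al)
Step 2: CEC = 3.9 + 3.6 + 0.6 + 0.5 + 2.4
Step 3: CEC = 11.0 cmol/kg

11.0


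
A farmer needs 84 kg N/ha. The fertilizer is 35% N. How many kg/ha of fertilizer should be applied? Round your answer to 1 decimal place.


Step 1: Fertilizer rate = target N / (N content / 100)
Step 2: Rate = 84 / (35 / 100)
Step 3: Rate = 84 / 0.35
Step 4: Rate = 240.0 kg/ha

240.0


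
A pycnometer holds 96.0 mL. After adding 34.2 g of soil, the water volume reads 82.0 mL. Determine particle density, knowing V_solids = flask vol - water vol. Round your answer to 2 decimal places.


Step 1: Volume of solids = flask volume - water volume with soil
Step 2: V_solids = 96.0 - 82.0 = 14.0 mL
Step 3: Particle density = mass / V_solids = 34.2 / 14.0 = 2.44 g/cm^3

2.44


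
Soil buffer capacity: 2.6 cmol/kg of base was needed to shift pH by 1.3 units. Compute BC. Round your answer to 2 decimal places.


Step 1: BC = change in base / change in pH
Step 2: BC = 2.6 / 1.3
Step 3: BC = 2.0 cmol/(kg*pH unit)

2.0


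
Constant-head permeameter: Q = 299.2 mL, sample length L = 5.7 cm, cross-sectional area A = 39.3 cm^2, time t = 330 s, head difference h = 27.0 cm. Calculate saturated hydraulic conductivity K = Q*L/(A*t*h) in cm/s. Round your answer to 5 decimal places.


Step 1: K = Q * L / (A * t * h)
Step 2: Numerator = 299.2 * 5.7 = 1705.44
Step 3: Denominator = 39.3 * 330 * 27.0 = 350163.0
Step 4: K = 1705.44 / 350163.0 = 0.00487 cm/s

0.00487


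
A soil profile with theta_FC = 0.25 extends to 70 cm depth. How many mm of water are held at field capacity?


Step 1: Water (mm) = theta_FC * depth (cm) * 10
Step 2: Water = 0.25 * 70 * 10
Step 3: Water = 175.0 mm

175.0


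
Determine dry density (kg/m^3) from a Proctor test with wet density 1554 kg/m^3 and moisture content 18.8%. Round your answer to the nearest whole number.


Step 1: Dry density = wet density / (1 + w/100)
Step 2: Dry density = 1554 / (1 + 18.8/100)
Step 3: Dry density = 1554 / 1.188
Step 4: Dry density = 1308 kg/m^3

1308


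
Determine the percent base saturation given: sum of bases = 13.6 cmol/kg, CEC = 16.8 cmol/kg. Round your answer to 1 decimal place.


Step 1: BS = 100 * (sum of bases) / CEC
Step 2: BS = 100 * 13.6 / 16.8
Step 3: BS = 81.0%

81.0


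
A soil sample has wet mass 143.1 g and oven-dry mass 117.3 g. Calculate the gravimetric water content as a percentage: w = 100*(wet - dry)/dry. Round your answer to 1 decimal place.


Step 1: Water mass = wet - dry = 143.1 - 117.3 = 25.8 g
Step 2: w = 100 * water mass / dry mass
Step 3: w = 100 * 25.8 / 117.3 = 22.0%

22.0


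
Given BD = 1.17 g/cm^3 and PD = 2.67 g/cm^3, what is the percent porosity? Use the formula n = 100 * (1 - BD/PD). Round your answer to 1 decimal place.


Step 1: Formula: n = 100 * (1 - BD / PD)
Step 2: n = 100 * (1 - 1.17 / 2.67)
Step 3: n = 100 * (1 - 0.4382)
Step 4: n = 56.2%

56.2


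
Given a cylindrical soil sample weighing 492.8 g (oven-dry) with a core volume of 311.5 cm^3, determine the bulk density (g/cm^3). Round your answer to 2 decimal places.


Step 1: Identify the formula: BD = dry mass / volume
Step 2: Substitute values: BD = 492.8 / 311.5
Step 3: BD = 1.58 g/cm^3

1.58


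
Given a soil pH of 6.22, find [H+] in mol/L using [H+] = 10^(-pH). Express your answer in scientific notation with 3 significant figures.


Step 1: [H+] = 10^(-pH)
Step 2: [H+] = 10^(-6.22)
Step 3: [H+] = 6.03e-07 mol/L

6.03e-07


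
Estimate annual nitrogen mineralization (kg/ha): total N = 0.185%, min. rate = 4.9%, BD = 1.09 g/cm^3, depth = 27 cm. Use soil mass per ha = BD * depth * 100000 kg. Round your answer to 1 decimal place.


Step 1: Soil mass per ha = BD * depth * 100000 = 1.09 * 27 * 100000 = 2943000 kg
Step 2: Total N pool = soil mass * N%/100 = 2943000 * 0.185/100 = 5444.55 kg/ha
Step 3: N mineralized = N pool * rate%/100 = 5444.55 * 4.9/100 = 266.8 kg/ha/yr

266.8


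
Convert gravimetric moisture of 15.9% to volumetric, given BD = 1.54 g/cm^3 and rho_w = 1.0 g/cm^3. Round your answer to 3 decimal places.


Step 1: theta = (w / 100) * BD / rho_w
Step 2: theta = (15.9 / 100) * 1.54 / 1.0
Step 3: theta = 0.159 * 1.54
Step 4: theta = 0.245

0.245


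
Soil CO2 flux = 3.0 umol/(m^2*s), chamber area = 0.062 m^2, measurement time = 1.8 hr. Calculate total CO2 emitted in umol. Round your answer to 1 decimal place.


Step 1: Convert time to seconds: 1.8 hr * 3600 = 6480.0 s
Step 2: Total = flux * area * time_s
Step 3: Total = 3.0 * 0.062 * 6480.0
Step 4: Total = 1205.3 umol

1205.3


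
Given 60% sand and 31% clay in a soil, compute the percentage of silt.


Step 1: sand + silt + clay = 100%
Step 2: silt = 100 - sand - clay
Step 3: silt = 100 - 60 - 31
Step 4: silt = 9%

9


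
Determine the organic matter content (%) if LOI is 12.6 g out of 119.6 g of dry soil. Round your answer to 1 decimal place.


Step 1: OM% = 100 * LOI / sample mass
Step 2: OM = 100 * 12.6 / 119.6
Step 3: OM = 10.5%

10.5


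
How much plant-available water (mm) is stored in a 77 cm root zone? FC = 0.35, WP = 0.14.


Step 1: Available water = (FC - WP) * depth * 10
Step 2: AW = (0.35 - 0.14) * 77 * 10
Step 3: AW = 0.21 * 77 * 10
Step 4: AW = 161.7 mm

161.7


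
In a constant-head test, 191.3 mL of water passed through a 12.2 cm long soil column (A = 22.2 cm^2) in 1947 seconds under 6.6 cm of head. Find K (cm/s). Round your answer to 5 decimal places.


Step 1: K = Q * L / (A * t * h)
Step 2: Numerator = 191.3 * 12.2 = 2333.86
Step 3: Denominator = 22.2 * 1947 * 6.6 = 285274.44
Step 4: K = 2333.86 / 285274.44 = 0.00818 cm/s

0.00818


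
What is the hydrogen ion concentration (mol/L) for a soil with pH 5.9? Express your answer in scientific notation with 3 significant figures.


Step 1: [H+] = 10^(-pH)
Step 2: [H+] = 10^(-5.9)
Step 3: [H+] = 1.26e-06 mol/L

1.26e-06


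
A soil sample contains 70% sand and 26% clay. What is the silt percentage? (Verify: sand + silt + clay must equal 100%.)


Step 1: sand + silt + clay = 100%
Step 2: silt = 100 - sand - clay
Step 3: silt = 100 - 70 - 26
Step 4: silt = 4%

4


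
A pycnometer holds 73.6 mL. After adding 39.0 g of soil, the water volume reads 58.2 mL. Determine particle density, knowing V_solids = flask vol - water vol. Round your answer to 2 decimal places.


Step 1: Volume of solids = flask volume - water volume with soil
Step 2: V_solids = 73.6 - 58.2 = 15.4 mL
Step 3: Particle density = mass / V_solids = 39.0 / 15.4 = 2.53 g/cm^3

2.53


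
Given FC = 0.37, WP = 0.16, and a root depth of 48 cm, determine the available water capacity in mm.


Step 1: Available water = (FC - WP) * depth * 10
Step 2: AW = (0.37 - 0.16) * 48 * 10
Step 3: AW = 0.21 * 48 * 10
Step 4: AW = 100.8 mm

100.8


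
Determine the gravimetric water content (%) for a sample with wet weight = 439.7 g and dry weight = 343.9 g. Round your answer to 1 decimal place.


Step 1: Water mass = wet - dry = 439.7 - 343.9 = 95.8 g
Step 2: w = 100 * water mass / dry mass
Step 3: w = 100 * 95.8 / 343.9 = 27.9%

27.9


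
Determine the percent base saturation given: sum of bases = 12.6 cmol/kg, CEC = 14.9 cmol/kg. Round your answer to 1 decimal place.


Step 1: BS = 100 * (sum of bases) / CEC
Step 2: BS = 100 * 12.6 / 14.9
Step 3: BS = 84.6%

84.6


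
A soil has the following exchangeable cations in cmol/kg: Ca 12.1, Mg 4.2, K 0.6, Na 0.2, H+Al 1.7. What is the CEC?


Step 1: CEC = Ca + Mg + K + Na + (H+Al)
Step 2: CEC = 12.1 + 4.2 + 0.6 + 0.2 + 1.7
Step 3: CEC = 18.8 cmol/kg

18.8


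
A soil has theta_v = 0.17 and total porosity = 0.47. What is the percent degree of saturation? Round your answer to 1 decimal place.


Step 1: S = 100 * theta_v / n
Step 2: S = 100 * 0.17 / 0.47
Step 3: S = 36.2%

36.2


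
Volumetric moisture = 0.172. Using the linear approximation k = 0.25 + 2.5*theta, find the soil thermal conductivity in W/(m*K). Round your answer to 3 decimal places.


Step 1: k = 0.25 + 2.5 * theta
Step 2: k = 0.25 + 2.5 * 0.172
Step 3: k = 0.25 + 0.43
Step 4: k = 0.68 W/(m*K)

0.68


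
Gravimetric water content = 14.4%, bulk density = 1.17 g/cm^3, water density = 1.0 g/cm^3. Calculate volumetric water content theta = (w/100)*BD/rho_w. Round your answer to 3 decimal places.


Step 1: theta = (w / 100) * BD / rho_w
Step 2: theta = (14.4 / 100) * 1.17 / 1.0
Step 3: theta = 0.144 * 1.17
Step 4: theta = 0.168

0.168


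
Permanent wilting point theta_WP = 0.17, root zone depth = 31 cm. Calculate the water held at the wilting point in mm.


Step 1: Water (mm) = theta_WP * depth * 10
Step 2: Water = 0.17 * 31 * 10
Step 3: Water = 52.7 mm

52.7


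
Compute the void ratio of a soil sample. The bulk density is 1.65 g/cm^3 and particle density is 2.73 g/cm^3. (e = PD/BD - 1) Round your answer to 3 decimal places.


Step 1: e = PD / BD - 1
Step 2: e = 2.73 / 1.65 - 1
Step 3: e = 1.65455 - 1
Step 4: e = 0.655

0.655


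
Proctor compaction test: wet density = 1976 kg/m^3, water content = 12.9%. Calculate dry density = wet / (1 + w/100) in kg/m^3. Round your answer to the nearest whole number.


Step 1: Dry density = wet density / (1 + w/100)
Step 2: Dry density = 1976 / (1 + 12.9/100)
Step 3: Dry density = 1976 / 1.129
Step 4: Dry density = 1750 kg/m^3

1750


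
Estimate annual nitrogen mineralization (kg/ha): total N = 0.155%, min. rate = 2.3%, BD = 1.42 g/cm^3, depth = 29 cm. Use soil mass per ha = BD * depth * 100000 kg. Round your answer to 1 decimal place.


Step 1: Soil mass per ha = BD * depth * 100000 = 1.42 * 29 * 100000 = 4118000 kg
Step 2: Total N pool = soil mass * N%/100 = 4118000 * 0.155/100 = 6382.9 kg/ha
Step 3: N mineralized = N pool * rate%/100 = 6382.9 * 2.3/100 = 146.8 kg/ha/yr

146.8


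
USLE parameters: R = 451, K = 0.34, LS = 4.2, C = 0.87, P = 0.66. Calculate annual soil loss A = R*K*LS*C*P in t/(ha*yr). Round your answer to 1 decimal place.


Step 1: A = R * K * LS * C * P
Step 2: R * K = 451 * 0.34 = 153.34
Step 3: (R*K) * LS = 153.34 * 4.2 = 644.028
Step 4: * C * P = 644.028 * 0.87 * 0.66 = 369.8
Step 5: A = 369.8 t/(ha*yr)

369.8
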